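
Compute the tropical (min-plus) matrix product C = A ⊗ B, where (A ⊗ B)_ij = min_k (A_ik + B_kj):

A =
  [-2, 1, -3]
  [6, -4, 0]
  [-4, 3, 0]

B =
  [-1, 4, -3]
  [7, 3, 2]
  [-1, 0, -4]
A ⊗ B =
  [-4, -3, -7]
  [-1, -1, -4]
  [-5, 0, -7]

Apply the min-plus product entry-by-entry:
  C[0][0] = min over k of (A[0][0] + B[0][0] = -2 + -1 = -3, A[0][1] + B[1][0] = 1 + 7 = 8, A[0][2] + B[2][0] = -3 + -1 = -4) = -4 (attained at k = 2)
  C[0][1] = min over k of (A[0][0] + B[0][1] = -2 + 4 = 2, A[0][1] + B[1][1] = 1 + 3 = 4, A[0][2] + B[2][1] = -3 + 0 = -3) = -3 (attained at k = 2)
  C[0][2] = min over k of (A[0][0] + B[0][2] = -2 + -3 = -5, A[0][1] + B[1][2] = 1 + 2 = 3, A[0][2] + B[2][2] = -3 + -4 = -7) = -7 (attained at k = 2)
  C[1][0] = min over k of (A[1][0] + B[0][0] = 6 + -1 = 5, A[1][1] + B[1][0] = -4 + 7 = 3, A[1][2] + B[2][0] = 0 + -1 = -1) = -1 (attained at k = 2)
  C[1][1] = min over k of (A[1][0] + B[0][1] = 6 + 4 = 10, A[1][1] + B[1][1] = -4 + 3 = -1, A[1][2] + B[2][1] = 0 + 0 = 0) = -1 (attained at k = 1)
  C[1][2] = min over k of (A[1][0] + B[0][2] = 6 + -3 = 3, A[1][1] + B[1][2] = -4 + 2 = -2, A[1][2] + B[2][2] = 0 + -4 = -4) = -4 (attained at k = 2)
  C[2][0] = min over k of (A[2][0] + B[0][0] = -4 + -1 = -5, A[2][1] + B[1][0] = 3 + 7 = 10, A[2][2] + B[2][0] = 0 + -1 = -1) = -5 (attained at k = 0)
  C[2][1] = min over k of (A[2][0] + B[0][1] = -4 + 4 = 0, A[2][1] + B[1][1] = 3 + 3 = 6, A[2][2] + B[2][1] = 0 + 0 = 0) = 0 (attained at k = 0)
  C[2][2] = min over k of (A[2][0] + B[0][2] = -4 + -3 = -7, A[2][1] + B[1][2] = 3 + 2 = 5, A[2][2] + B[2][2] = 0 + -4 = -4) = -7 (attained at k = 0)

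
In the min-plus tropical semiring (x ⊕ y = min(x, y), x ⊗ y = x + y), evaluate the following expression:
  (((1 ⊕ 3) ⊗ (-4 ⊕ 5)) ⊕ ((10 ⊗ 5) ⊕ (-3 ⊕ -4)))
(((1 ⊕ 3) ⊗ (-4 ⊕ 5)) ⊕ ((10 ⊗ 5) ⊕ (-3 ⊕ -4))) = -4

Expand innermost to outermost. Recall ⊕ takes the minimum of its arguments and ⊗ takes their sum. Working out the expression (((1 ⊕ 3) ⊗ (-4 ⊕ 5)) ⊕ ((10 ⊗ 5) ⊕ (-3 ⊕ -4))) gives -4.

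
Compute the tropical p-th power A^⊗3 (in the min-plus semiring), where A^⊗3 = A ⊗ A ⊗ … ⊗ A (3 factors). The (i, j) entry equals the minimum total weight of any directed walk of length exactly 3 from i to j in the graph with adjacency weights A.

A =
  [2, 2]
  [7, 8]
A^⊗3 =
  [6, 6]
  [11, 11]

Each entry (A^⊗3)_ij equals the minimum over all length-3 walks i = v_0 → v_1 → … → v_3 = j of Σ_t A[v_t][v_{t+1}]. For example, for (i, j) = (0, 1) we minimise over 4 possible intermediate vertex sequences; the minimum is 6, attained along the walk 0 → 0 → 0 → 1.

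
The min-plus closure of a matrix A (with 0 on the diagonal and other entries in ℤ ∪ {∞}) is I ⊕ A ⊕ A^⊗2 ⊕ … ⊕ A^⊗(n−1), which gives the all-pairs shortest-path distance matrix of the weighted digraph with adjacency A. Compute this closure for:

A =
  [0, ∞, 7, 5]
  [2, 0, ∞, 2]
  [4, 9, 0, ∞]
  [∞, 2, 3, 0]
Closure =
  [0, 7, 7, 5]
  [2, 0, 5, 2]
  [4, 9, 0, 9]
  [4, 2, 3, 0]

This is the Floyd-Warshall all-pairs shortest-path computation. For each intermediate vertex k = 0, 1, …, 3, update dist[i][j] ← min(dist[i][j], dist[i][k] + dist[k][j]). The final matrix gives, for each (i, j), the minimum total weight of any directed path from i to j (possibly empty when i = j).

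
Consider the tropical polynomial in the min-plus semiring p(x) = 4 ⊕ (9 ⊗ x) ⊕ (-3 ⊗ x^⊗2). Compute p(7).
p(7) = 4

A tropical monomial a ⊗ x^⊗i evaluates to a + i · x. Evaluating each term at x = 7:
  Term 0 contributes 4 + 0 · 7 = 4
  Term 1 contributes 9 + 1 · 7 = 16
  Term 2 contributes -3 + 2 · 7 = 11
p(7) = ⊕ of these = min[4, 16, 11] = 4.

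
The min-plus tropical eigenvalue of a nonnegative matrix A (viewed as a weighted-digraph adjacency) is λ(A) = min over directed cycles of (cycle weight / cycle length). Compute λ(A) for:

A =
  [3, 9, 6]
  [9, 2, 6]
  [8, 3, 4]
λ(A) = 2

Enumerate directed cycles and compute their means (weight / length). Sample:
  cycle 0 → 0: weight = 3, length = 1, mean = 3/1 ≈ 3.000
  cycle 1 → 1: weight = 2, length = 1, mean = 2/1 ≈ 2.000
  cycle 2 → 2: weight = 4, length = 1, mean = 4/1 ≈ 4.000
  cycle 0 → 1 → 0: weight = 18, length = 2, mean = 18/2 ≈ 9.000
  cycle 0 → 2 → 0: weight = 14, length = 2, mean = 14/2 ≈ 7.000
  cycle 1 → 0 → 1: weight = 18, length = 2, mean = 18/2 ≈ 9.000
Minimum mean = 2.000, attained e.g. along the cycle 1 → 1 with weight 2 and length 1. So λ(A) = 2/1 = 2.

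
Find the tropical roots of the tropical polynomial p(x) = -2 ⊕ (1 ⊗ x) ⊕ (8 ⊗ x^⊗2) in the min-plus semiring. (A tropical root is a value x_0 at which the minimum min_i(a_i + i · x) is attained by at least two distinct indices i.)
Roots: {-7, -3}

Each tropical root is a break point of the lower envelope of the lines y = a_i + i · x (there are 3 lines, with slopes 0, 1, ..., 2). Only the lines that attain the minimum somewhere contribute to roots; other lines are dominated. Here the surviving (envelope) indices are i = 2, i = 1, i = 0.
Intersections between consecutive envelope lines give the roots: for adjacent envelope indices i < j the intersection is x = (a_i − a_j) / (j − i). Reading off the sorted break points: {-7, -3}.
Verification: at each break x_0, at least two indices attain the minimum of min_i(a_i + i · x_0).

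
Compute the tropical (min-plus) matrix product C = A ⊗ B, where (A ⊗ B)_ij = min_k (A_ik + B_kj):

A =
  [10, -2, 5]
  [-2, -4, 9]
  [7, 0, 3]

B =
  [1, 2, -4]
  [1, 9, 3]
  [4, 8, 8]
A ⊗ B =
  [-1, 7, 1]
  [-3, 0, -6]
  [1, 9, 3]

Apply the min-plus product entry-by-entry:
  C[0][0] = min over k of (A[0][0] + B[0][0] = 10 + 1 = 11, A[0][1] + B[1][0] = -2 + 1 = -1, A[0][2] + B[2][0] = 5 + 4 = 9) = -1 (attained at k = 1)
  C[0][1] = min over k of (A[0][0] + B[0][1] = 10 + 2 = 12, A[0][1] + B[1][1] = -2 + 9 = 7, A[0][2] + B[2][1] = 5 + 8 = 13) = 7 (attained at k = 1)
  C[0][2] = min over k of (A[0][0] + B[0][2] = 10 + -4 = 6, A[0][1] + B[1][2] = -2 + 3 = 1, A[0][2] + B[2][2] = 5 + 8 = 13) = 1 (attained at k = 1)
  C[1][0] = min over k of (A[1][0] + B[0][0] = -2 + 1 = -1, A[1][1] + B[1][0] = -4 + 1 = -3, A[1][2] + B[2][0] = 9 + 4 = 13) = -3 (attained at k = 1)
  C[1][1] = min over k of (A[1][0] + B[0][1] = -2 + 2 = 0, A[1][1] + B[1][1] = -4 + 9 = 5, A[1][2] + B[2][1] = 9 + 8 = 17) = 0 (attained at k = 0)
  C[1][2] = min over k of (A[1][0] + B[0][2] = -2 + -4 = -6, A[1][1] + B[1][2] = -4 + 3 = -1, A[1][2] + B[2][2] = 9 + 8 = 17) = -6 (attained at k = 0)
  C[2][0] = min over k of (A[2][0] + B[0][0] = 7 + 1 = 8, A[2][1] + B[1][0] = 0 + 1 = 1, A[2][2] + B[2][0] = 3 + 4 = 7) = 1 (attained at k = 1)
  C[2][1] = min over k of (A[2][0] + B[0][1] = 7 + 2 = 9, A[2][1] + B[1][1] = 0 + 9 = 9, A[2][2] + B[2][1] = 3 + 8 = 11) = 9 (attained at k = 0)
  C[2][2] = min over k of (A[2][0] + B[0][2] = 7 + -4 = 3, A[2][1] + B[1][2] = 0 + 3 = 3, A[2][2] + B[2][2] = 3 + 8 = 11) = 3 (attained at k = 0)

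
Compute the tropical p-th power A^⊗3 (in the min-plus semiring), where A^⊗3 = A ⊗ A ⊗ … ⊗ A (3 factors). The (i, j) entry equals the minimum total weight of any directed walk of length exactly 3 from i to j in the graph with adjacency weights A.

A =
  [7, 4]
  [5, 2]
A^⊗3 =
  [11, 8]
  [9, 6]

Each entry (A^⊗3)_ij equals the minimum over all length-3 walks i = v_0 → v_1 → … → v_3 = j of Σ_t A[v_t][v_{t+1}]. For example, for (i, j) = (0, 1) we minimise over 4 possible intermediate vertex sequences; the minimum is 8, attained along the walk 0 → 1 → 1 → 1.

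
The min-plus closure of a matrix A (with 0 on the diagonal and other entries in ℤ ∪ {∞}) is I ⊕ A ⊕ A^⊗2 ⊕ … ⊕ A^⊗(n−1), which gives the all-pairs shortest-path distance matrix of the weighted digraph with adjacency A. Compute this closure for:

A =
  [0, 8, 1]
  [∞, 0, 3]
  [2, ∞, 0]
Closure =
  [0, 8, 1]
  [5, 0, 3]
  [2, 10, 0]

This is the Floyd-Warshall all-pairs shortest-path computation. For each intermediate vertex k = 0, 1, …, 2, update dist[i][j] ← min(dist[i][j], dist[i][k] + dist[k][j]). The final matrix gives, for each (i, j), the minimum total weight of any directed path from i to j (possibly empty when i = j).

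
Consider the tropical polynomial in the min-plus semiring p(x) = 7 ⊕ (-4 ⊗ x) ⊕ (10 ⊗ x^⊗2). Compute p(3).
p(3) = -1

A tropical monomial a ⊗ x^⊗i evaluates to a + i · x. Evaluating each term at x = 3:
  Term 0 contributes 7 + 0 · 3 = 7
  Term 1 contributes -4 + 1 · 3 = -1
  Term 2 contributes 10 + 2 · 3 = 16
p(3) = ⊕ of these = min[7, -1, 16] = -1.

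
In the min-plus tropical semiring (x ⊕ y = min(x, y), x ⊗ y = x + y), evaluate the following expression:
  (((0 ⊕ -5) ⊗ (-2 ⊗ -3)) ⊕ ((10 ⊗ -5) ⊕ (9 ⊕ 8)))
(((0 ⊕ -5) ⊗ (-2 ⊗ -3)) ⊕ ((10 ⊗ -5) ⊕ (9 ⊕ 8))) = -10

Expand innermost to outermost. Recall ⊕ takes the minimum of its arguments and ⊗ takes their sum. Working out the expression (((0 ⊕ -5) ⊗ (-2 ⊗ -3)) ⊕ ((10 ⊗ -5) ⊕ (9 ⊕ 8))) gives -10.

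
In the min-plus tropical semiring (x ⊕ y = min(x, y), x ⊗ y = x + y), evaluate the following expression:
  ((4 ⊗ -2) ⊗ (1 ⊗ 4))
((4 ⊗ -2) ⊗ (1 ⊗ 4)) = 7

Expand innermost to outermost. Recall ⊕ takes the minimum of its arguments and ⊗ takes their sum. Working out the expression ((4 ⊗ -2) ⊗ (1 ⊗ 4)) gives 7.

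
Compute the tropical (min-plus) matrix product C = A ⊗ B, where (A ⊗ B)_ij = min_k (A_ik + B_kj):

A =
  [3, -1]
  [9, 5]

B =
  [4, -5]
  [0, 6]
A ⊗ B =
  [-1, -2]
  [5, 4]

Apply the min-plus product entry-by-entry:
  C[0][0] = min over k of (A[0][0] + B[0][0] = 3 + 4 = 7, A[0][1] + B[1][0] = -1 + 0 = -1) = -1 (attained at k = 1)
  C[0][1] = min over k of (A[0][0] + B[0][1] = 3 + -5 = -2, A[0][1] + B[1][1] = -1 + 6 = 5) = -2 (attained at k = 0)
  C[1][0] = min over k of (A[1][0] + B[0][0] = 9 + 4 = 13, A[1][1] + B[1][0] = 5 + 0 = 5) = 5 (attained at k = 1)
  C[1][1] = min over k of (A[1][0] + B[0][1] = 9 + -5 = 4, A[1][1] + B[1][1] = 5 + 6 = 11) = 4 (attained at k = 0)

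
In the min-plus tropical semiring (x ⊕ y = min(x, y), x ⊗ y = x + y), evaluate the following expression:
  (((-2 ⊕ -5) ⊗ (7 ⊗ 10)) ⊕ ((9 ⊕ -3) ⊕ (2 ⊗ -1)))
(((-2 ⊕ -5) ⊗ (7 ⊗ 10)) ⊕ ((9 ⊕ -3) ⊕ (2 ⊗ -1))) = -3

Expand innermost to outermost. Recall ⊕ takes the minimum of its arguments and ⊗ takes their sum. Working out the expression (((-2 ⊕ -5) ⊗ (7 ⊗ 10)) ⊕ ((9 ⊕ -3) ⊕ (2 ⊗ -1))) gives -3.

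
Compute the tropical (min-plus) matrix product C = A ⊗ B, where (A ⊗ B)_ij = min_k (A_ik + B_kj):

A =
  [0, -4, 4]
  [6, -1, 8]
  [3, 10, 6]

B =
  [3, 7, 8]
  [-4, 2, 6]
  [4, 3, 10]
A ⊗ B =
  [-8, -2, 2]
  [-5, 1, 5]
  [6, 9, 11]

Apply the min-plus product entry-by-entry:
  C[0][0] = min over k of (A[0][0] + B[0][0] = 0 + 3 = 3, A[0][1] + B[1][0] = -4 + -4 = -8, A[0][2] + B[2][0] = 4 + 4 = 8) = -8 (attained at k = 1)
  C[0][1] = min over k of (A[0][0] + B[0][1] = 0 + 7 = 7, A[0][1] + B[1][1] = -4 + 2 = -2, A[0][2] + B[2][1] = 4 + 3 = 7) = -2 (attained at k = 1)
  C[0][2] = min over k of (A[0][0] + B[0][2] = 0 + 8 = 8, A[0][1] + B[1][2] = -4 + 6 = 2, A[0][2] + B[2][2] = 4 + 10 = 14) = 2 (attained at k = 1)
  C[1][0] = min over k of (A[1][0] + B[0][0] = 6 + 3 = 9, A[1][1] + B[1][0] = -1 + -4 = -5, A[1][2] + B[2][0] = 8 + 4 = 12) = -5 (attained at k = 1)
  C[1][1] = min over k of (A[1][0] + B[0][1] = 6 + 7 = 13, A[1][1] + B[1][1] = -1 + 2 = 1, A[1][2] + B[2][1] = 8 + 3 = 11) = 1 (attained at k = 1)
  C[1][2] = min over k of (A[1][0] + B[0][2] = 6 + 8 = 14, A[1][1] + B[1][2] = -1 + 6 = 5, A[1][2] + B[2][2] = 8 + 10 = 18) = 5 (attained at k = 1)
  C[2][0] = min over k of (A[2][0] + B[0][0] = 3 + 3 = 6, A[2][1] + B[1][0] = 10 + -4 = 6, A[2][2] + B[2][0] = 6 + 4 = 10) = 6 (attained at k = 0)
  C[2][1] = min over k of (A[2][0] + B[0][1] = 3 + 7 = 10, A[2][1] + B[1][1] = 10 + 2 = 12, A[2][2] + B[2][1] = 6 + 3 = 9) = 9 (attained at k = 2)
  C[2][2] = min over k of (A[2][0] + B[0][2] = 3 + 8 = 11, A[2][1] + B[1][2] = 10 + 6 = 16, A[2][2] + B[2][2] = 6 + 10 = 16) = 11 (attained at k = 0)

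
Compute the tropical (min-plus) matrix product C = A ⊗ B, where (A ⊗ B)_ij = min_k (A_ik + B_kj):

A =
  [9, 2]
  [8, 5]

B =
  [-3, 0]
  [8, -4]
A ⊗ B =
  [6, -2]
  [5, 1]

Apply the min-plus product entry-by-entry:
  C[0][0] = min over k of (A[0][0] + B[0][0] = 9 + -3 = 6, A[0][1] + B[1][0] = 2 + 8 = 10) = 6 (attained at k = 0)
  C[0][1] = min over k of (A[0][0] + B[0][1] = 9 + 0 = 9, A[0][1] + B[1][1] = 2 + -4 = -2) = -2 (attained at k = 1)
  C[1][0] = min over k of (A[1][0] + B[0][0] = 8 + -3 = 5, A[1][1] + B[1][0] = 5 + 8 = 13) = 5 (attained at k = 0)
  C[1][1] = min over k of (A[1][0] + B[0][1] = 8 + 0 = 8, A[1][1] + B[1][1] = 5 + -4 = 1) = 1 (attained at k = 1)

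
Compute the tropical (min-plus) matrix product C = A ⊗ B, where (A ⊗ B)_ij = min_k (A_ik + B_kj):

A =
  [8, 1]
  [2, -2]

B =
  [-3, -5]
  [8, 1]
A ⊗ B =
  [5, 2]
  [-1, -3]

Apply the min-plus product entry-by-entry:
  C[0][0] = min over k of (A[0][0] + B[0][0] = 8 + -3 = 5, A[0][1] + B[1][0] = 1 + 8 = 9) = 5 (attained at k = 0)
  C[0][1] = min over k of (A[0][0] + B[0][1] = 8 + -5 = 3, A[0][1] + B[1][1] = 1 + 1 = 2) = 2 (attained at k = 1)
  C[1][0] = min over k of (A[1][0] + B[0][0] = 2 + -3 = -1, A[1][1] + B[1][0] = -2 + 8 = 6) = -1 (attained at k = 0)
  C[1][1] = min over k of (A[1][0] + B[0][1] = 2 + -5 = -3, A[1][1] + B[1][1] = -2 + 1 = -1) = -3 (attained at k = 0)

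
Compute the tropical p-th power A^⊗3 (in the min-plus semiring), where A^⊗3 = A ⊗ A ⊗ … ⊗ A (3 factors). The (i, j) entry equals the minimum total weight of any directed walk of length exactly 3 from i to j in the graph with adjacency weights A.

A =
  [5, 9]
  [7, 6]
A^⊗3 =
  [15, 19]
  [17, 18]

Each entry (A^⊗3)_ij equals the minimum over all length-3 walks i = v_0 → v_1 → … → v_3 = j of Σ_t A[v_t][v_{t+1}]. For example, for (i, j) = (0, 1) we minimise over 4 possible intermediate vertex sequences; the minimum is 19, attained along the walk 0 → 0 → 0 → 1.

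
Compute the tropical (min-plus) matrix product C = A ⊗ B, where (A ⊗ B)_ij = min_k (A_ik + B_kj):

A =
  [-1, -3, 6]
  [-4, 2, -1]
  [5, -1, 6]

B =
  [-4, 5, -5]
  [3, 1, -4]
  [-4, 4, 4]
A ⊗ B =
  [-5, -2, -7]
  [-8, 1, -9]
  [1, 0, -5]

Apply the min-plus product entry-by-entry:
  C[0][0] = min over k of (A[0][0] + B[0][0] = -1 + -4 = -5, A[0][1] + B[1][0] = -3 + 3 = 0, A[0][2] + B[2][0] = 6 + -4 = 2) = -5 (attained at k = 0)
  C[0][1] = min over k of (A[0][0] + B[0][1] = -1 + 5 = 4, A[0][1] + B[1][1] = -3 + 1 = -2, A[0][2] + B[2][1] = 6 + 4 = 10) = -2 (attained at k = 1)
  C[0][2] = min over k of (A[0][0] + B[0][2] = -1 + -5 = -6, A[0][1] + B[1][2] = -3 + -4 = -7, A[0][2] + B[2][2] = 6 + 4 = 10) = -7 (attained at k = 1)
  C[1][0] = min over k of (A[1][0] + B[0][0] = -4 + -4 = -8, A[1][1] + B[1][0] = 2 + 3 = 5, A[1][2] + B[2][0] = -1 + -4 = -5) = -8 (attained at k = 0)
  C[1][1] = min over k of (A[1][0] + B[0][1] = -4 + 5 = 1, A[1][1] + B[1][1] = 2 + 1 = 3, A[1][2] + B[2][1] = -1 + 4 = 3) = 1 (attained at k = 0)
  C[1][2] = min over k of (A[1][0] + B[0][2] = -4 + -5 = -9, A[1][1] + B[1][2] = 2 + -4 = -2, A[1][2] + B[2][2] = -1 + 4 = 3) = -9 (attained at k = 0)
  C[2][0] = min over k of (A[2][0] + B[0][0] = 5 + -4 = 1, A[2][1] + B[1][0] = -1 + 3 = 2, A[2][2] + B[2][0] = 6 + -4 = 2) = 1 (attained at k = 0)
  C[2][1] = min over k of (A[2][0] + B[0][1] = 5 + 5 = 10, A[2][1] + B[1][1] = -1 + 1 = 0, A[2][2] + B[2][1] = 6 + 4 = 10) = 0 (attained at k = 1)
  C[2][2] = min over k of (A[2][0] + B[0][2] = 5 + -5 = 0, A[2][1] + B[1][2] = -1 + -4 = -5, A[2][2] + B[2][2] = 6 + 4 = 10) = -5 (attained at k = 1)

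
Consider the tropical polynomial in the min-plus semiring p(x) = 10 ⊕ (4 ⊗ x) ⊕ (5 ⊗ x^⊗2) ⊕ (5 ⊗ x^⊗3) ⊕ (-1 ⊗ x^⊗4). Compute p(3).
p(3) = 7

A tropical monomial a ⊗ x^⊗i evaluates to a + i · x. Evaluating each term at x = 3:
  Term 0 contributes 10 + 0 · 3 = 10
  Term 1 contributes 4 + 1 · 3 = 7
  Term 2 contributes 5 + 2 · 3 = 11
  Term 3 contributes 5 + 3 · 3 = 14
  Term 4 contributes -1 + 4 · 3 = 11
p(3) = ⊕ of these = min[10, 7, 11, 14, 11] = 7.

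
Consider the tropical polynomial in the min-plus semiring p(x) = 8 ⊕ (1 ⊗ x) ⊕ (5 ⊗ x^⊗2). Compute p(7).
p(7) = 8

A tropical monomial a ⊗ x^⊗i evaluates to a + i · x. Evaluating each term at x = 7:
  Term 0 contributes 8 + 0 · 7 = 8
  Term 1 contributes 1 + 1 · 7 = 8
  Term 2 contributes 5 + 2 · 7 = 19
p(7) = ⊕ of these = min[8, 8, 19] = 8.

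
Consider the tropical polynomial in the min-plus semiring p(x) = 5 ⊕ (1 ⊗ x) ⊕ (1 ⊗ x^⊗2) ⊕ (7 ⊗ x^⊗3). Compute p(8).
p(8) = 5

A tropical monomial a ⊗ x^⊗i evaluates to a + i · x. Evaluating each term at x = 8:
  Term 0 contributes 5 + 0 · 8 = 5
  Term 1 contributes 1 + 1 · 8 = 9
  Term 2 contributes 1 + 2 · 8 = 17
  Term 3 contributes 7 + 3 · 8 = 31
p(8) = ⊕ of these = min[5, 9, 17, 31] = 5.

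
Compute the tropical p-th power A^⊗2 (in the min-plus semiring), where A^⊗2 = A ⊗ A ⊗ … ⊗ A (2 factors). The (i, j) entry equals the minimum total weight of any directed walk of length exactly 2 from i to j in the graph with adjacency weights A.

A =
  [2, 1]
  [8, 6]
A^⊗2 =
  [4, 3]
  [10, 9]

Each entry (A^⊗2)_ij equals the minimum over all length-2 walks i = v_0 → v_1 → … → v_2 = j of Σ_t A[v_t][v_{t+1}]. For example, for (i, j) = (0, 1) we minimise over 2 possible intermediate vertex sequences; the minimum is 3, attained along the walk 0 → 0 → 1.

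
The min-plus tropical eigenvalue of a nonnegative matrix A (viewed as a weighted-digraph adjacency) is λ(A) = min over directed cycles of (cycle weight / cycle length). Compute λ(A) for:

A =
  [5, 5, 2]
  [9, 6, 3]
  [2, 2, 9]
λ(A) = 2

Enumerate directed cycles and compute their means (weight / length). Sample:
  cycle 0 → 0: weight = 5, length = 1, mean = 5/1 ≈ 5.000
  cycle 1 → 1: weight = 6, length = 1, mean = 6/1 ≈ 6.000
  cycle 2 → 2: weight = 9, length = 1, mean = 9/1 ≈ 9.000
  cycle 0 → 1 → 0: weight = 14, length = 2, mean = 14/2 ≈ 7.000
  cycle 0 → 2 → 0: weight = 4, length = 2, mean = 4/2 ≈ 2.000
  cycle 1 → 0 → 1: weight = 14, length = 2, mean = 14/2 ≈ 7.000
Minimum mean = 2.000, attained e.g. along the cycle 0 → 2 → 0 with weight 4 and length 2. So λ(A) = 4/2 = 2.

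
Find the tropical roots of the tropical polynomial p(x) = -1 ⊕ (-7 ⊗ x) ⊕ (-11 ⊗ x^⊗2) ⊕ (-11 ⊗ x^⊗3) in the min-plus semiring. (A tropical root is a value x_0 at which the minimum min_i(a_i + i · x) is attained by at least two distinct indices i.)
Roots: {0, 4, 6}

Each tropical root is a break point of the lower envelope of the lines y = a_i + i · x (there are 4 lines, with slopes 0, 1, ..., 3). Only the lines that attain the minimum somewhere contribute to roots; other lines are dominated. Here the surviving (envelope) indices are i = 3, i = 2, i = 1, i = 0.
Intersections between consecutive envelope lines give the roots: for adjacent envelope indices i < j the intersection is x = (a_i − a_j) / (j − i). Reading off the sorted break points: {0, 4, 6}.
Verification: at each break x_0, at least two indices attain the minimum of min_i(a_i + i · x_0).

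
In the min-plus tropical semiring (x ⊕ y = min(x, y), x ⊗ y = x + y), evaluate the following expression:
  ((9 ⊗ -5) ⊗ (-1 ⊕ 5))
((9 ⊗ -5) ⊗ (-1 ⊕ 5)) = 3

Expand innermost to outermost. Recall ⊕ takes the minimum of its arguments and ⊗ takes their sum. Working out the expression ((9 ⊗ -5) ⊗ (-1 ⊕ 5)) gives 3.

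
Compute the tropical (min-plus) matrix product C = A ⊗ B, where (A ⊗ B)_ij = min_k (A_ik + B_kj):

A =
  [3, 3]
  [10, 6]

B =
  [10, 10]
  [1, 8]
A ⊗ B =
  [4, 11]
  [7, 14]

Apply the min-plus product entry-by-entry:
  C[0][0] = min over k of (A[0][0] + B[0][0] = 3 + 10 = 13, A[0][1] + B[1][0] = 3 + 1 = 4) = 4 (attained at k = 1)
  C[0][1] = min over k of (A[0][0] + B[0][1] = 3 + 10 = 13, A[0][1] + B[1][1] = 3 + 8 = 11) = 11 (attained at k = 1)
  C[1][0] = min over k of (A[1][0] + B[0][0] = 10 + 10 = 20, A[1][1] + B[1][0] = 6 + 1 = 7) = 7 (attained at k = 1)
  C[1][1] = min over k of (A[1][0] + B[0][1] = 10 + 10 = 20, A[1][1] + B[1][1] = 6 + 8 = 14) = 14 (attained at k = 1)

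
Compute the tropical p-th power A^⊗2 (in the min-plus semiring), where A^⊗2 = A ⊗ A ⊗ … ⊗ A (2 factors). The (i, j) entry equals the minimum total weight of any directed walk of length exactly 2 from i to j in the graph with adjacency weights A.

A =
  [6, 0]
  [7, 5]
A^⊗2 =
  [7, 5]
  [12, 7]

Each entry (A^⊗2)_ij equals the minimum over all length-2 walks i = v_0 → v_1 → … → v_2 = j of Σ_t A[v_t][v_{t+1}]. For example, for (i, j) = (0, 1) we minimise over 2 possible intermediate vertex sequences; the minimum is 5, attained along the walk 0 → 1 → 1.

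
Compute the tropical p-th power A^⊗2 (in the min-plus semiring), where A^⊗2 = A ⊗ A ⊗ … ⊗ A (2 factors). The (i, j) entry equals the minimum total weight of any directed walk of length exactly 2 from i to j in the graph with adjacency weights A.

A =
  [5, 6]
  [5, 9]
A^⊗2 =
  [10, 11]
  [10, 11]

Each entry (A^⊗2)_ij equals the minimum over all length-2 walks i = v_0 → v_1 → … → v_2 = j of Σ_t A[v_t][v_{t+1}]. For example, for (i, j) = (0, 1) we minimise over 2 possible intermediate vertex sequences; the minimum is 11, attained along the walk 0 → 0 → 1.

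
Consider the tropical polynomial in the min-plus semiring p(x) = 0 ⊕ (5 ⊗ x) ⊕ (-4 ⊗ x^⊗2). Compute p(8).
p(8) = 0

A tropical monomial a ⊗ x^⊗i evaluates to a + i · x. Evaluating each term at x = 8:
  Term 0 contributes 0 + 0 · 8 = 0
  Term 1 contributes 5 + 1 · 8 = 13
  Term 2 contributes -4 + 2 · 8 = 12
p(8) = ⊕ of these = min[0, 13, 12] = 0.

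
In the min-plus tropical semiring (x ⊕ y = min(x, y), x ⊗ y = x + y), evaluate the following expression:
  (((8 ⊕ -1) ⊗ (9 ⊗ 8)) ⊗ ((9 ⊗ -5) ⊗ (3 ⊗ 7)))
(((8 ⊕ -1) ⊗ (9 ⊗ 8)) ⊗ ((9 ⊗ -5) ⊗ (3 ⊗ 7))) = 30

Expand innermost to outermost. Recall ⊕ takes the minimum of its arguments and ⊗ takes their sum. Working out the expression (((8 ⊕ -1) ⊗ (9 ⊗ 8)) ⊗ ((9 ⊗ -5) ⊗ (3 ⊗ 7))) gives 30.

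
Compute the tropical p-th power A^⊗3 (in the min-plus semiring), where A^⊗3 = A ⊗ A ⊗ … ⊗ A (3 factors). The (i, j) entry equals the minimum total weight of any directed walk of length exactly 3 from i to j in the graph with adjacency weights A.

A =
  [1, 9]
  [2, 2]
A^⊗3 =
  [3, 11]
  [4, 6]

Each entry (A^⊗3)_ij equals the minimum over all length-3 walks i = v_0 → v_1 → … → v_3 = j of Σ_t A[v_t][v_{t+1}]. For example, for (i, j) = (0, 1) we minimise over 4 possible intermediate vertex sequences; the minimum is 11, attained along the walk 0 → 0 → 0 → 1.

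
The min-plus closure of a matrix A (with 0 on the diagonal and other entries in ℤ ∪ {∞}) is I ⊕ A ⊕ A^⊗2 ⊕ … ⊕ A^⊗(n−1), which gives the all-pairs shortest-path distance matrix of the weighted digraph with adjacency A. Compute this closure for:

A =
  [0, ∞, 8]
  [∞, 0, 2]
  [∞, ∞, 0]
Closure =
  [0, ∞, 8]
  [∞, 0, 2]
  [∞, ∞, 0]

This is the Floyd-Warshall all-pairs shortest-path computation. For each intermediate vertex k = 0, 1, …, 2, update dist[i][j] ← min(dist[i][j], dist[i][k] + dist[k][j]). The final matrix gives, for each (i, j), the minimum total weight of any directed path from i to j (possibly empty when i = j).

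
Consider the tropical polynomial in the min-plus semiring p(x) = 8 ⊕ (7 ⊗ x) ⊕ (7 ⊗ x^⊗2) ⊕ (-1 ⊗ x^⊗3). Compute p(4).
p(4) = 8

A tropical monomial a ⊗ x^⊗i evaluates to a + i · x. Evaluating each term at x = 4:
  Term 0 contributes 8 + 0 · 4 = 8
  Term 1 contributes 7 + 1 · 4 = 11
  Term 2 contributes 7 + 2 · 4 = 15
  Term 3 contributes -1 + 3 · 4 = 11
p(4) = ⊕ of these = min[8, 11, 15, 11] = 8.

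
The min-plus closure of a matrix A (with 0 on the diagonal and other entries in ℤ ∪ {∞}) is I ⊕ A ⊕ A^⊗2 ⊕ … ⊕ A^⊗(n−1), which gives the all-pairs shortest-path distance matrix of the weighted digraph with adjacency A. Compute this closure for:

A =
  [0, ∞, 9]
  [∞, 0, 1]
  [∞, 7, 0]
Closure =
  [0, 16, 9]
  [∞, 0, 1]
  [∞, 7, 0]

This is the Floyd-Warshall all-pairs shortest-path computation. For each intermediate vertex k = 0, 1, …, 2, update dist[i][j] ← min(dist[i][j], dist[i][k] + dist[k][j]). The final matrix gives, for each (i, j), the minimum total weight of any directed path from i to j (possibly empty when i = j).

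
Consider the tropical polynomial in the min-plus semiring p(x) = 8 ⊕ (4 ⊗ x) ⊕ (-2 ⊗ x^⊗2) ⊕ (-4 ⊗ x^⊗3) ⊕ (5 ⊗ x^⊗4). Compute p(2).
p(2) = 2

A tropical monomial a ⊗ x^⊗i evaluates to a + i · x. Evaluating each term at x = 2:
  Term 0 contributes 8 + 0 · 2 = 8
  Term 1 contributes 4 + 1 · 2 = 6
  Term 2 contributes -2 + 2 · 2 = 2
  Term 3 contributes -4 + 3 · 2 = 2
  Term 4 contributes 5 + 4 · 2 = 13
p(2) = ⊕ of these = min[8, 6, 2, 2, 13] = 2.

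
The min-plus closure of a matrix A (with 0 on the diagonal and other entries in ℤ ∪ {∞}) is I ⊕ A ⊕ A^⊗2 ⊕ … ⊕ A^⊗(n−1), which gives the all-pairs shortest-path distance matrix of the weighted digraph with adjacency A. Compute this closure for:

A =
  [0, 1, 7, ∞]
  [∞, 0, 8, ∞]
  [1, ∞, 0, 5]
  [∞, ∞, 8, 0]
Closure =
  [0, 1, 7, 12]
  [9, 0, 8, 13]
  [1, 2, 0, 5]
  [9, 10, 8, 0]

This is the Floyd-Warshall all-pairs shortest-path computation. For each intermediate vertex k = 0, 1, …, 3, update dist[i][j] ← min(dist[i][j], dist[i][k] + dist[k][j]). The final matrix gives, for each (i, j), the minimum total weight of any directed path from i to j (possibly empty when i = j).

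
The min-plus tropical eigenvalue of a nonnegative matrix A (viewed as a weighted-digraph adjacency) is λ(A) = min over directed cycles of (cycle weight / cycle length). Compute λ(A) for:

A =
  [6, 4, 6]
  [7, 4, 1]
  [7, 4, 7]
λ(A) = 5/2

Enumerate directed cycles and compute their means (weight / length). Sample:
  cycle 0 → 0: weight = 6, length = 1, mean = 6/1 ≈ 6.000
  cycle 1 → 1: weight = 4, length = 1, mean = 4/1 ≈ 4.000
  cycle 2 → 2: weight = 7, length = 1, mean = 7/1 ≈ 7.000
  cycle 0 → 1 → 0: weight = 11, length = 2, mean = 11/2 ≈ 5.500
  cycle 0 → 2 → 0: weight = 13, length = 2, mean = 13/2 ≈ 6.500
  cycle 1 → 0 → 1: weight = 11, length = 2, mean = 11/2 ≈ 5.500
Minimum mean = 2.500, attained e.g. along the cycle 1 → 2 → 1 with weight 5 and length 2. So λ(A) = 5/2 = 5/2.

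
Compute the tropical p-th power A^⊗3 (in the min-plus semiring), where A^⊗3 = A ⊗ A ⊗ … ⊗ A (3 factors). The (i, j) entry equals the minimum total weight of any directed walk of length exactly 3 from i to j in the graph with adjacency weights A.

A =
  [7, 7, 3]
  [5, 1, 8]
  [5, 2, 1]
A^⊗3 =
  [9, 6, 5]
  [7, 3, 9]
  [7, 4, 3]

Each entry (A^⊗3)_ij equals the minimum over all length-3 walks i = v_0 → v_1 → … → v_3 = j of Σ_t A[v_t][v_{t+1}]. For example, for (i, j) = (0, 2) we minimise over 9 possible intermediate vertex sequences; the minimum is 5, attained along the walk 0 → 2 → 2 → 2.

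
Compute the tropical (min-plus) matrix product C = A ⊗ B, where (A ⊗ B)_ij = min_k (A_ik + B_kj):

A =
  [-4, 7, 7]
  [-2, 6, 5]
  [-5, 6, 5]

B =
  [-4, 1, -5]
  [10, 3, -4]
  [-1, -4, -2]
A ⊗ B =
  [-8, -3, -9]
  [-6, -1, -7]
  [-9, -4, -10]

Apply the min-plus product entry-by-entry:
  C[0][0] = min over k of (A[0][0] + B[0][0] = -4 + -4 = -8, A[0][1] + B[1][0] = 7 + 10 = 17, A[0][2] + B[2][0] = 7 + -1 = 6) = -8 (attained at k = 0)
  C[0][1] = min over k of (A[0][0] + B[0][1] = -4 + 1 = -3, A[0][1] + B[1][1] = 7 + 3 = 10, A[0][2] + B[2][1] = 7 + -4 = 3) = -3 (attained at k = 0)
  C[0][2] = min over k of (A[0][0] + B[0][2] = -4 + -5 = -9, A[0][1] + B[1][2] = 7 + -4 = 3, A[0][2] + B[2][2] = 7 + -2 = 5) = -9 (attained at k = 0)
  C[1][0] = min over k of (A[1][0] + B[0][0] = -2 + -4 = -6, A[1][1] + B[1][0] = 6 + 10 = 16, A[1][2] + B[2][0] = 5 + -1 = 4) = -6 (attained at k = 0)
  C[1][1] = min over k of (A[1][0] + B[0][1] = -2 + 1 = -1, A[1][1] + B[1][1] = 6 + 3 = 9, A[1][2] + B[2][1] = 5 + -4 = 1) = -1 (attained at k = 0)
  C[1][2] = min over k of (A[1][0] + B[0][2] = -2 + -5 = -7, A[1][1] + B[1][2] = 6 + -4 = 2, A[1][2] + B[2][2] = 5 + -2 = 3) = -7 (attained at k = 0)
  C[2][0] = min over k of (A[2][0] + B[0][0] = -5 + -4 = -9, A[2][1] + B[1][0] = 6 + 10 = 16, A[2][2] + B[2][0] = 5 + -1 = 4) = -9 (attained at k = 0)
  C[2][1] = min over k of (A[2][0] + B[0][1] = -5 + 1 = -4, A[2][1] + B[1][1] = 6 + 3 = 9, A[2][2] + B[2][1] = 5 + -4 = 1) = -4 (attained at k = 0)
  C[2][2] = min over k of (A[2][0] + B[0][2] = -5 + -5 = -10, A[2][1] + B[1][2] = 6 + -4 = 2, A[2][2] + B[2][2] = 5 + -2 = 3) = -10 (attained at k = 0)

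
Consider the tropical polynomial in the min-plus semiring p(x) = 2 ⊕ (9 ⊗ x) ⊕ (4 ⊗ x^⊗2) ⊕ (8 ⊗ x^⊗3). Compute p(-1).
p(-1) = 2

A tropical monomial a ⊗ x^⊗i evaluates to a + i · x. Evaluating each term at x = -1:
  Term 0 contributes 2 + 0 · -1 = 2
  Term 1 contributes 9 + 1 · -1 = 8
  Term 2 contributes 4 + 2 · -1 = 2
  Term 3 contributes 8 + 3 · -1 = 5
p(-1) = ⊕ of these = min[2, 8, 2, 5] = 2.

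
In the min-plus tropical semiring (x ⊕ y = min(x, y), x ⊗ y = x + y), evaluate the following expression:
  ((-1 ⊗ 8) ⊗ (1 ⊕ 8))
((-1 ⊗ 8) ⊗ (1 ⊕ 8)) = 8

Expand innermost to outermost. Recall ⊕ takes the minimum of its arguments and ⊗ takes their sum. Working out the expression ((-1 ⊗ 8) ⊗ (1 ⊕ 8)) gives 8.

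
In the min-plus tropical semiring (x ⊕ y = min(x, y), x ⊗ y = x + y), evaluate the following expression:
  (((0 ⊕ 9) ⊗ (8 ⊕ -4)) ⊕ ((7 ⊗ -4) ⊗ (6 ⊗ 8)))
(((0 ⊕ 9) ⊗ (8 ⊕ -4)) ⊕ ((7 ⊗ -4) ⊗ (6 ⊗ 8))) = -4

Expand innermost to outermost. Recall ⊕ takes the minimum of its arguments and ⊗ takes their sum. Working out the expression (((0 ⊕ 9) ⊗ (8 ⊕ -4)) ⊕ ((7 ⊗ -4) ⊗ (6 ⊗ 8))) gives -4.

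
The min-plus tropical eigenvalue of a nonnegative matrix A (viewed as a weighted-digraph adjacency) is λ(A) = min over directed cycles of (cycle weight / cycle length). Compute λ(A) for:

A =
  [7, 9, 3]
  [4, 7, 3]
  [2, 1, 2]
λ(A) = 2

Enumerate directed cycles and compute their means (weight / length). Sample:
  cycle 0 → 0: weight = 7, length = 1, mean = 7/1 ≈ 7.000
  cycle 1 → 1: weight = 7, length = 1, mean = 7/1 ≈ 7.000
  cycle 2 → 2: weight = 2, length = 1, mean = 2/1 ≈ 2.000
  cycle 0 → 1 → 0: weight = 13, length = 2, mean = 13/2 ≈ 6.500
  cycle 0 → 2 → 0: weight = 5, length = 2, mean = 5/2 ≈ 2.500
  cycle 1 → 0 → 1: weight = 13, length = 2, mean = 13/2 ≈ 6.500
Minimum mean = 2.000, attained e.g. along the cycle 2 → 2 with weight 2 and length 1. So λ(A) = 2/1 = 2.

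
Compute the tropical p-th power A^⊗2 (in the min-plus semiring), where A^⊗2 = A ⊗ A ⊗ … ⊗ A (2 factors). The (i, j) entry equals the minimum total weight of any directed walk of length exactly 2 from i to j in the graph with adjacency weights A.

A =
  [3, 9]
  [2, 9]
A^⊗2 =
  [6, 12]
  [5, 11]

Each entry (A^⊗2)_ij equals the minimum over all length-2 walks i = v_0 → v_1 → … → v_2 = j of Σ_t A[v_t][v_{t+1}]. For example, for (i, j) = (0, 1) we minimise over 2 possible intermediate vertex sequences; the minimum is 12, attained along the walk 0 → 0 → 1.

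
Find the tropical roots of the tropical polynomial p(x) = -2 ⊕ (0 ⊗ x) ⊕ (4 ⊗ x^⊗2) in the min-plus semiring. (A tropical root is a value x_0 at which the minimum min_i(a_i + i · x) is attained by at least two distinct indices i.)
Roots: {-4, -2}

Each tropical root is a break point of the lower envelope of the lines y = a_i + i · x (there are 3 lines, with slopes 0, 1, ..., 2). Only the lines that attain the minimum somewhere contribute to roots; other lines are dominated. Here the surviving (envelope) indices are i = 2, i = 1, i = 0.
Intersections between consecutive envelope lines give the roots: for adjacent envelope indices i < j the intersection is x = (a_i − a_j) / (j − i). Reading off the sorted break points: {-4, -2}.
Verification: at each break x_0, at least two indices attain the minimum of min_i(a_i + i · x_0).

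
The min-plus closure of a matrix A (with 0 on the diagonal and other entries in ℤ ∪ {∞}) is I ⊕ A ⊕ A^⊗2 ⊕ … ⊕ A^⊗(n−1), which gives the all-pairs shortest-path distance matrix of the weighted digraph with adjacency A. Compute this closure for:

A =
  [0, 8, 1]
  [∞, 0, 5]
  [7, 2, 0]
Closure =
  [0, 3, 1]
  [12, 0, 5]
  [7, 2, 0]

This is the Floyd-Warshall all-pairs shortest-path computation. For each intermediate vertex k = 0, 1, …, 2, update dist[i][j] ← min(dist[i][j], dist[i][k] + dist[k][j]). The final matrix gives, for each (i, j), the minimum total weight of any directed path from i to j (possibly empty when i = j).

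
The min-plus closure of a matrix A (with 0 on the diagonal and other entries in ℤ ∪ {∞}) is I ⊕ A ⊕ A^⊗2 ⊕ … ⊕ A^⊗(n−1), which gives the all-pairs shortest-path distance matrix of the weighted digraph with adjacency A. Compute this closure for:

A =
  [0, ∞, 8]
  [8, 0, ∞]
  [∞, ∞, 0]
Closure =
  [0, ∞, 8]
  [8, 0, 16]
  [∞, ∞, 0]

This is the Floyd-Warshall all-pairs shortest-path computation. For each intermediate vertex k = 0, 1, …, 2, update dist[i][j] ← min(dist[i][j], dist[i][k] + dist[k][j]). The final matrix gives, for each (i, j), the minimum total weight of any directed path from i to j (possibly empty when i = j).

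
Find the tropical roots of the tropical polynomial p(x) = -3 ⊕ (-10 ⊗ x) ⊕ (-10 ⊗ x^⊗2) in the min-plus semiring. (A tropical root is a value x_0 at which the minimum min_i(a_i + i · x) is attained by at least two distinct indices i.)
Roots: {0, 7}

Each tropical root is a break point of the lower envelope of the lines y = a_i + i · x (there are 3 lines, with slopes 0, 1, ..., 2). Only the lines that attain the minimum somewhere contribute to roots; other lines are dominated. Here the surviving (envelope) indices are i = 2, i = 1, i = 0.
Intersections between consecutive envelope lines give the roots: for adjacent envelope indices i < j the intersection is x = (a_i − a_j) / (j − i). Reading off the sorted break points: {0, 7}.
Verification: at each break x_0, at least two indices attain the minimum of min_i(a_i + i · x_0).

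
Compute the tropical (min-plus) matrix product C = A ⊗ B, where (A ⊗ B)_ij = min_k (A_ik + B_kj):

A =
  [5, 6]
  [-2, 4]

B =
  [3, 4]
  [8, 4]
A ⊗ B =
  [8, 9]
  [1, 2]

Apply the min-plus product entry-by-entry:
  C[0][0] = min over k of (A[0][0] + B[0][0] = 5 + 3 = 8, A[0][1] + B[1][0] = 6 + 8 = 14) = 8 (attained at k = 0)
  C[0][1] = min over k of (A[0][0] + B[0][1] = 5 + 4 = 9, A[0][1] + B[1][1] = 6 + 4 = 10) = 9 (attained at k = 0)
  C[1][0] = min over k of (A[1][0] + B[0][0] = -2 + 3 = 1, A[1][1] + B[1][0] = 4 + 8 = 12) = 1 (attained at k = 0)
  C[1][1] = min over k of (A[1][0] + B[0][1] = -2 + 4 = 2, A[1][1] + B[1][1] = 4 + 4 = 8) = 2 (attained at k = 0)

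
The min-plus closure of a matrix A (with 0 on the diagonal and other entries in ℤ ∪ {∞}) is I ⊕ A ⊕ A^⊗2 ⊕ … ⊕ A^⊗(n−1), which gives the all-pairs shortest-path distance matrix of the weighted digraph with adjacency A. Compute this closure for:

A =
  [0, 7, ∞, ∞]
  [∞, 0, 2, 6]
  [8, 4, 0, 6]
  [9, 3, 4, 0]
Closure =
  [0, 7, 9, 13]
  [10, 0, 2, 6]
  [8, 4, 0, 6]
  [9, 3, 4, 0]

This is the Floyd-Warshall all-pairs shortest-path computation. For each intermediate vertex k = 0, 1, …, 3, update dist[i][j] ← min(dist[i][j], dist[i][k] + dist[k][j]). The final matrix gives, for each (i, j), the minimum total weight of any directed path from i to j (possibly empty when i = j).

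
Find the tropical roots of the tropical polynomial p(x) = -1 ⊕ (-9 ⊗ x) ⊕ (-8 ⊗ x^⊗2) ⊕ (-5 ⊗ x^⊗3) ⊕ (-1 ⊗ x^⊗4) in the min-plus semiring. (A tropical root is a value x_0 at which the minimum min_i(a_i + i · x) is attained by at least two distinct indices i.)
Roots: {-4, -3, -1, 8}

Each tropical root is a break point of the lower envelope of the lines y = a_i + i · x (there are 5 lines, with slopes 0, 1, ..., 4). Only the lines that attain the minimum somewhere contribute to roots; other lines are dominated. Here the surviving (envelope) indices are i = 4, i = 3, i = 2, i = 1, i = 0.
Intersections between consecutive envelope lines give the roots: for adjacent envelope indices i < j the intersection is x = (a_i − a_j) / (j − i). Reading off the sorted break points: {-4, -3, -1, 8}.
Verification: at each break x_0, at least two indices attain the minimum of min_i(a_i + i · x_0).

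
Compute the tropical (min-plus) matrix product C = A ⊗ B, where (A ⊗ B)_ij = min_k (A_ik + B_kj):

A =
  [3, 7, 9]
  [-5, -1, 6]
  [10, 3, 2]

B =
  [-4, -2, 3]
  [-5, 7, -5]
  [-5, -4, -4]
A ⊗ B =
  [-1, 1, 2]
  [-9, -7, -6]
  [-3, -2, -2]

Apply the min-plus product entry-by-entry:
  C[0][0] = min over k of (A[0][0] + B[0][0] = 3 + -4 = -1, A[0][1] + B[1][0] = 7 + -5 = 2, A[0][2] + B[2][0] = 9 + -5 = 4) = -1 (attained at k = 0)
  C[0][1] = min over k of (A[0][0] + B[0][1] = 3 + -2 = 1, A[0][1] + B[1][1] = 7 + 7 = 14, A[0][2] + B[2][1] = 9 + -4 = 5) = 1 (attained at k = 0)
  C[0][2] = min over k of (A[0][0] + B[0][2] = 3 + 3 = 6, A[0][1] + B[1][2] = 7 + -5 = 2, A[0][2] + B[2][2] = 9 + -4 = 5) = 2 (attained at k = 1)
  C[1][0] = min over k of (A[1][0] + B[0][0] = -5 + -4 = -9, A[1][1] + B[1][0] = -1 + -5 = -6, A[1][2] + B[2][0] = 6 + -5 = 1) = -9 (attained at k = 0)
  C[1][1] = min over k of (A[1][0] + B[0][1] = -5 + -2 = -7, A[1][1] + B[1][1] = -1 + 7 = 6, A[1][2] + B[2][1] = 6 + -4 = 2) = -7 (attained at k = 0)
  C[1][2] = min over k of (A[1][0] + B[0][2] = -5 + 3 = -2, A[1][1] + B[1][2] = -1 + -5 = -6, A[1][2] + B[2][2] = 6 + -4 = 2) = -6 (attained at k = 1)
  C[2][0] = min over k of (A[2][0] + B[0][0] = 10 + -4 = 6, A[2][1] + B[1][0] = 3 + -5 = -2, A[2][2] + B[2][0] = 2 + -5 = -3) = -3 (attained at k = 2)
  C[2][1] = min over k of (A[2][0] + B[0][1] = 10 + -2 = 8, A[2][1] + B[1][1] = 3 + 7 = 10, A[2][2] + B[2][1] = 2 + -4 = -2) = -2 (attained at k = 2)
  C[2][2] = min over k of (A[2][0] + B[0][2] = 10 + 3 = 13, A[2][1] + B[1][2] = 3 + -5 = -2, A[2][2] + B[2][2] = 2 + -4 = -2) = -2 (attained at k = 1)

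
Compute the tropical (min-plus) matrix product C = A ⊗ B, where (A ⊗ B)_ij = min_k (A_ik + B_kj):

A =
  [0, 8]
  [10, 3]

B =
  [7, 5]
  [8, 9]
A ⊗ B =
  [7, 5]
  [11, 12]

Apply the min-plus product entry-by-entry:
  C[0][0] = min over k of (A[0][0] + B[0][0] = 0 + 7 = 7, A[0][1] + B[1][0] = 8 + 8 = 16) = 7 (attained at k = 0)
  C[0][1] = min over k of (A[0][0] + B[0][1] = 0 + 5 = 5, A[0][1] + B[1][1] = 8 + 9 = 17) = 5 (attained at k = 0)
  C[1][0] = min over k of (A[1][0] + B[0][0] = 10 + 7 = 17, A[1][1] + B[1][0] = 3 + 8 = 11) = 11 (attained at k = 1)
  C[1][1] = min over k of (A[1][0] + B[0][1] = 10 + 5 = 15, A[1][1] + B[1][1] = 3 + 9 = 12) = 12 (attained at k = 1)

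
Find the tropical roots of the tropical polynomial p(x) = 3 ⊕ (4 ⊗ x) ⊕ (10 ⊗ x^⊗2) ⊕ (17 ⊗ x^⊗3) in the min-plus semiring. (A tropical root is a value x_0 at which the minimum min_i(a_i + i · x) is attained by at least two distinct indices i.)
Roots: {-7, -6, -1}

Each tropical root is a break point of the lower envelope of the lines y = a_i + i · x (there are 4 lines, with slopes 0, 1, ..., 3). Only the lines that attain the minimum somewhere contribute to roots; other lines are dominated. Here the surviving (envelope) indices are i = 3, i = 2, i = 1, i = 0.
Intersections between consecutive envelope lines give the roots: for adjacent envelope indices i < j the intersection is x = (a_i − a_j) / (j − i). Reading off the sorted break points: {-7, -6, -1}.
Verification: at each break x_0, at least two indices attain the minimum of min_i(a_i + i · x_0).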